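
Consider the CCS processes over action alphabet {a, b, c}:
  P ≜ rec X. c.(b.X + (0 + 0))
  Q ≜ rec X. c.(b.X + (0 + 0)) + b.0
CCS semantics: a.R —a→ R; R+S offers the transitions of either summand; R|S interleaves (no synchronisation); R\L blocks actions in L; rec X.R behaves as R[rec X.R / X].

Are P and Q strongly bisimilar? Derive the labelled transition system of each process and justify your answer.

Reachable graph of P (2 states):
  s0 = rec X. c.(b.X + (0 + 0)) | —c→ s1
  s1 = b.(rec X. c.(b.X + (0 + 0))) + (0 + 0) | —b→ s0
Reachable graph of Q (3 states):
  t0 = rec X. c.(b.X + (0 + 0)) + b.0 | —b→ t1, —c→ t2
  t1 = 0 | stopped
  t2 = b.(rec X. c.(b.X + (0 + 0)) + b.0) + (0 + 0) | —b→ t0
Coarsest stable partition (strong bisimilarity classes):
  B0 = {s0}
  B1 = {s1}
  B2 = {t0}
  B3 = {t2}
  B4 = {t1}
s0 ∈ B0, t0 ∈ B2 → different blocks

not bisimilar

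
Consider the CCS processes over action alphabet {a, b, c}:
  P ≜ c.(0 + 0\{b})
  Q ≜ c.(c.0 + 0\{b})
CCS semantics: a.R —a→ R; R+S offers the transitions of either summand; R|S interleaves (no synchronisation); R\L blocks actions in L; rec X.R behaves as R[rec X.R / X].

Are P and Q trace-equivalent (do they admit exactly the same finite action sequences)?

trace-distinct — witness ⟨cc⟩

Reachable graph of P (2 states):
  u0 = c.(0 + 0\{b}) ⊢ -c-> u1
  u1 = 0 + 0\{b} ⊢ ∅
Reachable graph of Q (3 states):
  v0 = c.(c.0 + 0\{b}) ⊢ -c-> v1
  v1 = c.0 + 0\{b} ⊢ -c-> v2
  v2 = 0 ⊢ ∅
Executing cc from Q (initial set {v0}):
  step 1 (c): {v1}
  step 2 (c): {v2}
  ✓ Q
Executing cc from P (initial set {u0}):
  step 1 (c): {u1}
  step 2 (c): ∅  — P cannot continue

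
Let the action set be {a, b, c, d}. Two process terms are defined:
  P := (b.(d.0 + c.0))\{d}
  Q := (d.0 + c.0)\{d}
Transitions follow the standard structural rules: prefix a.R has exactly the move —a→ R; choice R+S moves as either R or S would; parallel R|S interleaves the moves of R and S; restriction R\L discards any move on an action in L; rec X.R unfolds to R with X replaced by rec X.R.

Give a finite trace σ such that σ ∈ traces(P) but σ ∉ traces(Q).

b

P's transition system — 3 states:
  u0 = (b.(d.0 + c.0))\{d} → ··b··> u1
  u1 = (d.0 + c.0)\{d} → ··c··> u2
  u2 = 0\{d} → ·
Q's transition system — 2 states:
  v0 = (d.0 + c.0)\{d} → ··c··> v1
  v1 = 0\{d} → ·
Executing b from P (initial set {u0}):
  after b @ step 1: {u1}
  — P admits the full trace.
Executing b from Q (initial set {v0}):
  after b @ step 1: ∅  — Q cannot continue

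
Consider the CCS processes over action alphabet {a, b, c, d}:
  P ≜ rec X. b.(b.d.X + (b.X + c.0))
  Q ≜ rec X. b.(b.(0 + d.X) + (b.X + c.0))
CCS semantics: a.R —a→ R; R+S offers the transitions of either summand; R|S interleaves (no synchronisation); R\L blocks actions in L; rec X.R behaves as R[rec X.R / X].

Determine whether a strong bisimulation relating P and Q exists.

LTS(P): 4 reachable states
  u0 = rec X. b.(b.d.X + (b.X + c.0)) :: =b=> u1
  u1 = b.d.(rec X. b.(b.d.X + (b.X + c.0))) + (b.(rec X. b.(b.d.X + (b.X + c.0))) + c.0) :: =b=> u0, =b=> u2, =c=> u3
  u2 = d.(rec X. b.(b.d.X + (b.X + c.0))) :: =d=> u0
  u3 = 0 :: ·
LTS(Q): 4 reachable states
  v0 = rec X. b.(b.(0 + d.X) + (b.X + c.0)) :: =b=> v1
  v1 = b.(0 + d.(rec X. b.(b.(0 + d.X) + (b.X + c.0)))) + (b.(rec X. b.(b.(0 + d.X) + (b.X + c.0))) + c.0) :: =b=> v0, =b=> v2, =c=> v3
  v2 = 0 + d.(rec X. b.(b.(0 + d.X) + (b.X + c.0))) :: =d=> v0
  v3 = 0 :: ·
Coarsest stable partition (strong bisimilarity classes):
  B0 = {u0, v0}
  B1 = {u1, v1}
  B2 = {u2, v2}
  B3 = {u3, v3}
u0 ∈ B0, v0 ∈ B0 → same block

P ~ Q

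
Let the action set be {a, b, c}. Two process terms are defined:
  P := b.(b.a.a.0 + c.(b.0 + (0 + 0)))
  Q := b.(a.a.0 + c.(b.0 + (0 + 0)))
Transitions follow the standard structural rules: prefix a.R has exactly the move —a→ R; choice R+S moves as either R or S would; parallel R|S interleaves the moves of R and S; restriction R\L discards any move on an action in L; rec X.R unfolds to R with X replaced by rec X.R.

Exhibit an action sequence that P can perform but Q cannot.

bb

P's transition system — 6 states:
  s0 = b.(b.a.a.0 + c.(b.0 + (0 + 0))) → =b=> s1
  s1 = b.a.a.0 + c.(b.0 + (0 + 0)) → =b=> s2, =c=> s3
  s2 = a.a.0 → =a=> s4
  s3 = b.0 + (0 + 0) → =b=> s5
  s4 = a.0 → =a=> s5
  s5 = 0 → deadlocked
Q's transition system — 5 states:
  t0 = b.(a.a.0 + c.(b.0 + (0 + 0))) → =b=> t1
  t1 = a.a.0 + c.(b.0 + (0 + 0)) → =a=> t2, =c=> t3
  t2 = a.0 → =a=> t4
  t3 = b.0 + (0 + 0) → =b=> t4
  t4 = 0 → deadlocked
Trace ⟨bb⟩ through P, begin at {s0}:
  after b @ step 1: {s1}
  after b @ step 2: {s2}
  P completes σ.
Trace ⟨bb⟩ through Q, begin at {t0}:
  after b @ step 1: {t1}
  after b @ step 2: ∅ (Q stuck)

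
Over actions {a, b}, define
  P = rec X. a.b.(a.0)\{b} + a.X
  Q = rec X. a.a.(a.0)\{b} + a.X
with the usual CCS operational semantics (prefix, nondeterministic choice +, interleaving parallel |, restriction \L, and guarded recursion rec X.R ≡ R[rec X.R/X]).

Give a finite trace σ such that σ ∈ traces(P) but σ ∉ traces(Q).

P's transition system — 4 states:
  p0 = rec X. a.b.(a.0)\{b} + a.X ⊢ --a--▸ p0, --a--▸ p1
  p1 = b.(a.0)\{b} ⊢ --b--▸ p2
  p2 = (a.0)\{b} ⊢ --a--▸ p3
  p3 = 0\{b} ⊢ (no moves)
Q's transition system — 4 states:
  q0 = rec X. a.a.(a.0)\{b} + a.X ⊢ --a--▸ q0, --a--▸ q1
  q1 = a.(a.0)\{b} ⊢ --a--▸ q2
  q2 = (a.0)\{b} ⊢ --a--▸ q3
  q3 = 0\{b} ⊢ (no moves)
Trace ⟨ab⟩ through P, begin at {p0}:
  [1] a ⇒ {p0, p1}
  [2] b ⇒ {p2}
  P completes σ.
Trace ⟨ab⟩ through Q, begin at {q0}:
  [1] a ⇒ {q0, q1}
  [2] b ⇒ ∅  — Q cannot continue

ab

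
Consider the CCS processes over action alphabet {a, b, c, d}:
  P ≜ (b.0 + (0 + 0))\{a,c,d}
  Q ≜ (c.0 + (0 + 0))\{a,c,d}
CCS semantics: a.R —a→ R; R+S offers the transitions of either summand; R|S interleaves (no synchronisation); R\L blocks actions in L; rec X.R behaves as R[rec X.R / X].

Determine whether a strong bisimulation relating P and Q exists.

P's transition system — 2 states:
  p0 = (b.0 + (0 + 0))\{a,c,d} has moves --b--▸ p1
  p1 = 0\{a,c,d} has moves ·
Q's transition system — 1 states:
  q0 = (c.0 + (0 + 0))\{a,c,d} has moves ·
Coarsest stable partition (strong bisimilarity classes):
  B0 = {p0}
  B1 = {p1, q0}
p0 ∈ B0, q0 ∈ B1 → different blocks

NO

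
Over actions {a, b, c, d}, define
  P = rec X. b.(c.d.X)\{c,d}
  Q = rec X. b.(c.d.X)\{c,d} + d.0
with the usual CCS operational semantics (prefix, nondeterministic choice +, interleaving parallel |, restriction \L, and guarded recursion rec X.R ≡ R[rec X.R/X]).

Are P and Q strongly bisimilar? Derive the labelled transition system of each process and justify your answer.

not bisimilar

LTS(P): 2 reachable states
  p0 = rec X. b.(c.d.X)\{c,d} | --b--▸ p1
  p1 = (c.d.(rec X. b.(c.d.X)\{c,d}))\{c,d} | (no moves)
LTS(Q): 3 reachable states
  q0 = rec X. b.(c.d.X)\{c,d} + d.0 | --b--▸ q1, --d--▸ q2
  q1 = (c.d.(rec X. b.(c.d.X)\{c,d} + d.0))\{c,d} | (no moves)
  q2 = 0 | (no moves)
Coarsest stable partition (strong bisimilarity classes):
  B0 = {p0}
  B1 = {p1, q1, q2}
  B2 = {q0}
p0 ∈ B0, q0 ∈ B2 → different blocks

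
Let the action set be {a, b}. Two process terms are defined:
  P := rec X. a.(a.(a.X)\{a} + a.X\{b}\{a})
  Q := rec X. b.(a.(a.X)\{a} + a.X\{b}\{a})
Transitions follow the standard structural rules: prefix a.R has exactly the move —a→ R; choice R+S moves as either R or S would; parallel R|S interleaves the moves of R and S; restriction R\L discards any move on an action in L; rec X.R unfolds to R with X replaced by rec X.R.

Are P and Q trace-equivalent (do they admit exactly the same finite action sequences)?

traces(P) ≠ traces(Q) — witness ⟨a⟩

P's transition system — 4 states:
  s0 = rec X. a.(a.(a.X)\{a} + a.X\{b}\{a}) ⊢ -a-> s1
  s1 = a.(a.(rec X. a.(a.(a.X)\{a} + a.X\{b}\{a})))\{a} + a.(rec X. a.(a.(a.X)\{a} + a.X\{b}\{a}))\{b}\{a} ⊢ -a-> s2, -a-> s3
  s2 = (a.(rec X. a.(a.(a.X)\{a} + a.X\{b}\{a})))\{a} ⊢ ∅
  s3 = (rec X. a.(a.(a.X)\{a} + a.X\{b}\{a}))\{b}\{a} ⊢ ∅
Q's transition system — 4 states:
  t0 = rec X. b.(a.(a.X)\{a} + a.X\{b}\{a}) ⊢ -b-> t1
  t1 = a.(a.(rec X. b.(a.(a.X)\{a} + a.X\{b}\{a})))\{a} + a.(rec X. b.(a.(a.X)\{a} + a.X\{b}\{a}))\{b}\{a} ⊢ -a-> t2, -a-> t3
  t2 = (a.(rec X. b.(a.(a.X)\{a} + a.X\{b}\{a})))\{a} ⊢ ∅
  t3 = (rec X. b.(a.(a.X)\{a} + a.X\{b}\{a}))\{b}\{a} ⊢ ∅
Trace ⟨a⟩ through P, begin at {s0}:
  after a @ step 1: {s1}
  P completes σ.
Trace ⟨a⟩ through Q, begin at {t0}:
  after a @ step 1: ∅  — Q cannot continue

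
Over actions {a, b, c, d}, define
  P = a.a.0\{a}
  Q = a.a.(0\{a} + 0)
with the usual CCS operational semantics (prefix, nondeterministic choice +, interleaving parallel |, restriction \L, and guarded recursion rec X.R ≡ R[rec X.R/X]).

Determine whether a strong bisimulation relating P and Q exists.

bisimilar

P's transition system — 3 states:
  p0 = a.a.0\{a} ⊢ -a-> p1
  p1 = a.0\{a} ⊢ -a-> p2
  p2 = 0\{a} ⊢ stopped
Q's transition system — 3 states:
  q0 = a.a.(0\{a} + 0) ⊢ -a-> q1
  q1 = a.(0\{a} + 0) ⊢ -a-> q2
  q2 = 0\{a} + 0 ⊢ stopped
Partition-refinement fixed point:
  B0 = {p0, q0}
  B1 = {p1, q1}
  B2 = {p2, q2}
p0 ∈ B0, q0 ∈ B0 → same block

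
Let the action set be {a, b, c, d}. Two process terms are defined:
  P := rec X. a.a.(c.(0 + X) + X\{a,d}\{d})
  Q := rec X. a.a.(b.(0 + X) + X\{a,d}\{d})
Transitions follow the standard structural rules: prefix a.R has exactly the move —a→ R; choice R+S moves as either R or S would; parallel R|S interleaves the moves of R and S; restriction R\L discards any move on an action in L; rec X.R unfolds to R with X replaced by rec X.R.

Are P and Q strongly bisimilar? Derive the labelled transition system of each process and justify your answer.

not bisimilar

Reachable graph of P (4 states):
  u0 = rec X. a.a.(c.(0 + X) + X\{a,d}\{d}) → -a-> u1
  u1 = a.(c.(0 + (rec X. a.a.(c.(0 + X) + X\{a,d}\{d}))) + (rec X. a.a.(c.(0 + X) + X\{a,d}\{d}))\{a,d}\{d}) → -a-> u2
  u2 = c.(0 + (rec X. a.a.(c.(0 + X) + X\{a,d}\{d}))) + (rec X. a.a.(c.(0 + X) + X\{a,d}\{d}))\{a,d}\{d} → -c-> u3
  u3 = 0 + (rec X. a.a.(c.(0 + X) + X\{a,d}\{d})) → -a-> u1
Reachable graph of Q (4 states):
  v0 = rec X. a.a.(b.(0 + X) + X\{a,d}\{d}) → -a-> v1
  v1 = a.(b.(0 + (rec X. a.a.(b.(0 + X) + X\{a,d}\{d}))) + (rec X. a.a.(b.(0 + X) + X\{a,d}\{d}))\{a,d}\{d}) → -a-> v2
  v2 = b.(0 + (rec X. a.a.(b.(0 + X) + X\{a,d}\{d}))) + (rec X. a.a.(b.(0 + X) + X\{a,d}\{d}))\{a,d}\{d} → -b-> v3
  v3 = 0 + (rec X. a.a.(b.(0 + X) + X\{a,d}\{d})) → -a-> v1
Coarsest stable partition (strong bisimilarity classes):
  B0 = {u0, u3}
  B1 = {u1}
  B2 = {u2}
  B3 = {v0, v3}
  B4 = {v1}
  B5 = {v2}
u0 ∈ B0, v0 ∈ B3 → different blocks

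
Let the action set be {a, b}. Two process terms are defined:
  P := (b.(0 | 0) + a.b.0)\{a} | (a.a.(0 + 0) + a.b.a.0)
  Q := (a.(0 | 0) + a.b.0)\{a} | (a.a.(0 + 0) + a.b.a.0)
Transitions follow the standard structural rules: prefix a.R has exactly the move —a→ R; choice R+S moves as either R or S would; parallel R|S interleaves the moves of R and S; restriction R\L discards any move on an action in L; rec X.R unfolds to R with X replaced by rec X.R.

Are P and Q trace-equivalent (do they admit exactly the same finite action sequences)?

P's transition system — 12 states:
  u0 = (b.(0 | 0) + a.b.0)\{a} | (a.a.(0 + 0) + a.b.a.0) → ··a··> u1, ··a··> u2, ··b··> u3
  u1 = (b.(0 | 0) + a.b.0)\{a} | a.(0 + 0) → ··a··> u4, ··b··> u5
  u2 = (b.(0 | 0) + a.b.0)\{a} | b.a.0 → ··b··> u6, ··b··> u7
  u3 = (0 | 0)\{a} | (a.a.(0 + 0) + a.b.a.0) → ··a··> u5, ··a··> u6
  u4 = (b.(0 | 0) + a.b.0)\{a} | (0 + 0) → ··b··> u8
  u5 = (0 | 0)\{a} | a.(0 + 0) → ··a··> u8
  u6 = (0 | 0)\{a} | b.a.0 → ··b··> u9
  u7 = (b.(0 | 0) + a.b.0)\{a} | a.0 → ··a··> u10, ··b··> u9
  u8 = (0 | 0)\{a} | (0 + 0) → deadlocked
  u9 = (0 | 0)\{a} | a.0 → ··a··> u11
  u10 = (b.(0 | 0) + a.b.0)\{a} | 0 → ··b··> u11
  u11 = (0 | 0)\{a} | 0 → deadlocked
Q's transition system — 6 states:
  v0 = (a.(0 | 0) + a.b.0)\{a} | (a.a.(0 + 0) + a.b.a.0) → ··a··> v1, ··a··> v2
  v1 = (a.(0 | 0) + a.b.0)\{a} | a.(0 + 0) → ··a··> v3
  v2 = (a.(0 | 0) + a.b.0)\{a} | b.a.0 → ··b··> v4
  v3 = (a.(0 | 0) + a.b.0)\{a} | (0 + 0) → deadlocked
  v4 = (a.(0 | 0) + a.b.0)\{a} | a.0 → ··a··> v5
  v5 = (a.(0 | 0) + a.b.0)\{a} | 0 → deadlocked
Run σ = ⟨b⟩ on P: start {u0}
  after b @ step 1: {u3}
  ✓ P
Run σ = ⟨b⟩ on Q: start {v0}
  after b @ step 1: ∅  — Q cannot continue

traces(P) ≠ traces(Q) — witness ⟨b⟩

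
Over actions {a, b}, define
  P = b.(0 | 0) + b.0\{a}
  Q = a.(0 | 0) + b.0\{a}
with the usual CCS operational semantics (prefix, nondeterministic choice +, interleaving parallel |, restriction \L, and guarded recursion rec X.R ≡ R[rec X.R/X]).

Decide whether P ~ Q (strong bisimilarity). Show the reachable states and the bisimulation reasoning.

P's transition system — 3 states:
  p0 = b.(0 | 0) + b.0\{a} | =b=> p1, =b=> p2
  p1 = 0 | 0 | stopped
  p2 = 0\{a} | stopped
Q's transition system — 3 states:
  q0 = a.(0 | 0) + b.0\{a} | =a=> q1, =b=> q2
  q1 = 0 | 0 | stopped
  q2 = 0\{a} | stopped
Coarsest stable partition (strong bisimilarity classes):
  B0 = {p0}
  B1 = {p1, p2, q1, q2}
  B2 = {q0}
p0 ∈ B0, q0 ∈ B2 → different blocks

not bisimilar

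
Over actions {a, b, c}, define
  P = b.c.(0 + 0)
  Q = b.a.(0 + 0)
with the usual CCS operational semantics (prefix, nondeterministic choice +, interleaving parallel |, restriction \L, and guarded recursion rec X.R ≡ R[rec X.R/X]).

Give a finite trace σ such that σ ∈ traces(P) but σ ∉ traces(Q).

P's transition system — 3 states:
  s0 = b.c.(0 + 0) has moves =b=> s1
  s1 = c.(0 + 0) has moves =c=> s2
  s2 = 0 + 0 has moves (no moves)
Q's transition system — 3 states:
  t0 = b.a.(0 + 0) has moves =b=> t1
  t1 = a.(0 + 0) has moves =a=> t2
  t2 = 0 + 0 has moves (no moves)
Run σ = ⟨bc⟩ on P: start {s0}
  step 1 (b): {s1}
  step 2 (c): {s2}
  P completes σ.
Run σ = ⟨bc⟩ on Q: start {t0}
  step 1 (b): {t1}
  step 2 (c): ∅ (Q stuck)

bc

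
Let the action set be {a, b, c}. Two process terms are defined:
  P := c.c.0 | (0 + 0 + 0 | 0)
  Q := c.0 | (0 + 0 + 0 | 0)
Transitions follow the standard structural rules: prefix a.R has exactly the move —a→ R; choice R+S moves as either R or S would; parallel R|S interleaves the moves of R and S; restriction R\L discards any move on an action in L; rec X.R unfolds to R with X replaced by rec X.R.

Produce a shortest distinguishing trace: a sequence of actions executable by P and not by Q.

cc

P's transition system — 3 states:
  u0 = c.c.0 | (0 + 0 + 0 | 0) ⊢ -c-> u1
  u1 = c.0 | (0 + 0 + 0 | 0) ⊢ -c-> u2
  u2 = 0 | (0 + 0 + 0 | 0) ⊢ deadlocked
Q's transition system — 2 states:
  v0 = c.0 | (0 + 0 + 0 | 0) ⊢ -c-> v1
  v1 = 0 | (0 + 0 + 0 | 0) ⊢ deadlocked
Run σ = ⟨cc⟩ on P: start {u0}
  step 1 (c): {u1}
  step 2 (c): {u2}
  ✓ P
Run σ = ⟨cc⟩ on Q: start {v0}
  step 1 (c): {v1}
  step 2 (c): no successor for Q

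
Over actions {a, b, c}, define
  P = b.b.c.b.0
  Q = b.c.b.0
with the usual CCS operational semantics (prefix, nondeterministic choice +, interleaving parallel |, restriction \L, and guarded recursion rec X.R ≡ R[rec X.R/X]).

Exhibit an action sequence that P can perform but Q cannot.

P's transition system — 5 states:
  m0 = b.b.c.b.0 :: --b--▸ m1
  m1 = b.c.b.0 :: --b--▸ m2
  m2 = c.b.0 :: --c--▸ m3
  m3 = b.0 :: --b--▸ m4
  m4 = 0 :: ∅
Q's transition system — 4 states:
  n0 = b.c.b.0 :: --b--▸ n1
  n1 = c.b.0 :: --c--▸ n2
  n2 = b.0 :: --b--▸ n3
  n3 = 0 :: ∅
Run σ = ⟨bb⟩ on P: start {m0}
  after b @ step 1: {m1}
  after b @ step 2: {m2}
  P completes σ.
Run σ = ⟨bb⟩ on Q: start {n0}
  after b @ step 1: {n1}
  after b @ step 2: no successor for Q

bb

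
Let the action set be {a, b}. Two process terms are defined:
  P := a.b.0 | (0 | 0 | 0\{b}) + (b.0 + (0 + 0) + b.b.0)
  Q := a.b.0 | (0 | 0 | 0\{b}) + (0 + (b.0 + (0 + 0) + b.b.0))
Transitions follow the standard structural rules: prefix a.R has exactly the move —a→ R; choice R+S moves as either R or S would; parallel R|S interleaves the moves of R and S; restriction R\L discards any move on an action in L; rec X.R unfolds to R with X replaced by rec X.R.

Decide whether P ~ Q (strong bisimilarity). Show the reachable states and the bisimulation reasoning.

Reachable graph of P (5 states):
  s0 = a.b.0 | (0 | 0 | 0\{b}) + (b.0 + (0 + 0) + b.b.0) ⊢ --a--▸ s1, --b--▸ s2, --b--▸ s3
  s1 = b.0 | (0 | 0 | 0\{b}) ⊢ --b--▸ s4
  s2 = 0 ⊢ ∅
  s3 = b.0 ⊢ --b--▸ s2
  s4 = 0 | (0 | 0 | 0\{b}) ⊢ ∅
Reachable graph of Q (5 states):
  t0 = a.b.0 | (0 | 0 | 0\{b}) + (0 + (b.0 + (0 + 0) + b.b.0)) ⊢ --a--▸ t1, --b--▸ t2, --b--▸ t3
  t1 = b.0 | (0 | 0 | 0\{b}) ⊢ --b--▸ t4
  t2 = 0 ⊢ ∅
  t3 = b.0 ⊢ --b--▸ t2
  t4 = 0 | (0 | 0 | 0\{b}) ⊢ ∅
Partition-refinement fixed point:
  B0 = {s0, t0}
  B1 = {s2, s4, t2, t4}
  B2 = {s1, s3, t1, t3}
s0 ∈ B0, t0 ∈ B0 → same block

bisimilar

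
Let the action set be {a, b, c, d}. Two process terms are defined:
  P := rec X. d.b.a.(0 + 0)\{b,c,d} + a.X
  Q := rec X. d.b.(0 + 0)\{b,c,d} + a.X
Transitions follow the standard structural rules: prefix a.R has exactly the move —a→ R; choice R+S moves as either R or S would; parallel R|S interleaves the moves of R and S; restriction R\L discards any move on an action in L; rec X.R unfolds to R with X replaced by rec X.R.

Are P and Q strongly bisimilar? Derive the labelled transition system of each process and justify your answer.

LTS(P): 4 reachable states
  u0 = rec X. d.b.a.(0 + 0)\{b,c,d} + a.X | —a→ u0, —d→ u1
  u1 = b.a.(0 + 0)\{b,c,d} | —b→ u2
  u2 = a.(0 + 0)\{b,c,d} | —a→ u3
  u3 = (0 + 0)\{b,c,d} | ∅
LTS(Q): 3 reachable states
  v0 = rec X. d.b.(0 + 0)\{b,c,d} + a.X | —a→ v0, —d→ v1
  v1 = b.(0 + 0)\{b,c,d} | —b→ v2
  v2 = (0 + 0)\{b,c,d} | ∅
Coarsest stable partition (strong bisimilarity classes):
  B0 = {u0}
  B1 = {u1}
  B2 = {u2}
  B3 = {u3, v2}
  B4 = {v0}
  B5 = {v1}
u0 ∈ B0, v0 ∈ B4 → different blocks

not bisimilar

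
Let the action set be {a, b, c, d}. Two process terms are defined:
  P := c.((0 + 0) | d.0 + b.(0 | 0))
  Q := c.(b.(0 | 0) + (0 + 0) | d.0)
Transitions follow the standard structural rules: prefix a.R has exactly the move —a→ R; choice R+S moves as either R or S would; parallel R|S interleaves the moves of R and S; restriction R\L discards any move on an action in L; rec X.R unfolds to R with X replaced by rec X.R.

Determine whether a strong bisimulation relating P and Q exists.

bisimilar

LTS(P): 4 reachable states
  s0 = c.((0 + 0) | d.0 + b.(0 | 0)) has moves =c=> s1
  s1 = (0 + 0) | d.0 + b.(0 | 0) has moves =b=> s2, =d=> s3
  s2 = 0 | 0 has moves ∅
  s3 = (0 + 0) | 0 has moves ∅
LTS(Q): 4 reachable states
  t0 = c.(b.(0 | 0) + (0 + 0) | d.0) has moves =c=> t1
  t1 = b.(0 | 0) + (0 + 0) | d.0 has moves =b=> t2, =d=> t3
  t2 = 0 | 0 has moves ∅
  t3 = (0 + 0) | 0 has moves ∅
Bisimilarity quotient blocks:
  B0 = {s0, t0}
  B1 = {s1, t1}
  B2 = {s2, s3, t2, t3}
s0 ∈ B0, t0 ∈ B0 → same block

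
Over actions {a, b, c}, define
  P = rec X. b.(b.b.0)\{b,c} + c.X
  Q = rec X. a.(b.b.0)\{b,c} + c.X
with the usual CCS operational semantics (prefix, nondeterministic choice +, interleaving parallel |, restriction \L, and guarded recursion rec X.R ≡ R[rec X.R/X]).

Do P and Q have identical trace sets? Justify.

Reachable graph of P (2 states):
  u0 = rec X. b.(b.b.0)\{b,c} + c.X ⊢ --b--▸ u1, --c--▸ u0
  u1 = (b.b.0)\{b,c} ⊢ (no moves)
Reachable graph of Q (2 states):
  v0 = rec X. a.(b.b.0)\{b,c} + c.X ⊢ --a--▸ v1, --c--▸ v0
  v1 = (b.b.0)\{b,c} ⊢ (no moves)
Run σ = ⟨b⟩ on P: start {u0}
  step 1 (b): {u1}
  — P admits the full trace.
Run σ = ⟨b⟩ on Q: start {v0}
  step 1 (b): ∅  — Q cannot continue

trace-distinct — witness ⟨b⟩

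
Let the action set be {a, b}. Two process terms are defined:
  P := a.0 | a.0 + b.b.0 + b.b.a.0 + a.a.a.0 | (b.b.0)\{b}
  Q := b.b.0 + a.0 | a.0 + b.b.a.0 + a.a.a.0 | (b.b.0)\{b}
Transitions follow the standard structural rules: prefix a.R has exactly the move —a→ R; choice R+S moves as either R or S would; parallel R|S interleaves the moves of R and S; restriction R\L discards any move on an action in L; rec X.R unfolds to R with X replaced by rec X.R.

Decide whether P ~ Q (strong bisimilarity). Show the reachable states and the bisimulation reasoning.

P's transition system — 11 states:
  p0 = a.0 | a.0 + b.b.0 + b.b.a.0 + a.a.a.0 | (b.b.0)\{b} ⊢ --a--▸ p1, --a--▸ p2, --a--▸ p3, --b--▸ p4, --b--▸ p5
  p1 = 0 | a.0 ⊢ --a--▸ p6
  p2 = a.0 | 0 ⊢ --a--▸ p6
  p3 = a.a.0 | (b.b.0)\{b} ⊢ --a--▸ p7
  p4 = b.0 ⊢ --b--▸ p8
  p5 = b.a.0 ⊢ --b--▸ p9
  p6 = 0 | 0 ⊢ stopped
  p7 = a.0 | (b.b.0)\{b} ⊢ --a--▸ p10
  p8 = 0 ⊢ stopped
  p9 = a.0 ⊢ --a--▸ p8
  p10 = 0 | (b.b.0)\{b} ⊢ stopped
Q's transition system — 11 states:
  q0 = b.b.0 + a.0 | a.0 + b.b.a.0 + a.a.a.0 | (b.b.0)\{b} ⊢ --a--▸ q1, --a--▸ q2, --a--▸ q3, --b--▸ q4, --b--▸ q5
  q1 = 0 | a.0 ⊢ --a--▸ q6
  q2 = a.0 | 0 ⊢ --a--▸ q6
  q3 = a.a.0 | (b.b.0)\{b} ⊢ --a--▸ q7
  q4 = b.0 ⊢ --b--▸ q8
  q5 = b.a.0 ⊢ --b--▸ q9
  q6 = 0 | 0 ⊢ stopped
  q7 = a.0 | (b.b.0)\{b} ⊢ --a--▸ q10
  q8 = 0 ⊢ stopped
  q9 = a.0 ⊢ --a--▸ q8
  q10 = 0 | (b.b.0)\{b} ⊢ stopped
Bisimilarity quotient blocks:
  B0 = {p0, q0}
  B1 = {p4, q4}
  B2 = {p10, p6, p8, q10, q6, q8}
  B3 = {p1, p2, p7, p9, q1, q2, q7, q9}
  B4 = {p3, q3}
  B5 = {p5, q5}
p0 ∈ B0, q0 ∈ B0 → same block

P ~ Q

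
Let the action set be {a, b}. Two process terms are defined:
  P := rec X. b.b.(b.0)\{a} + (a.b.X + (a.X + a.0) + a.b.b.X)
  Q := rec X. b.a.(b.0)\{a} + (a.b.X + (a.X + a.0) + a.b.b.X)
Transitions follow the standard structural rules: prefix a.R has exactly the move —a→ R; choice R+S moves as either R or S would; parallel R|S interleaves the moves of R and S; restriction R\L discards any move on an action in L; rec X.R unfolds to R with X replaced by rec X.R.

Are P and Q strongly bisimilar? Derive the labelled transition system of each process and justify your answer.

P's transition system — 7 states:
  p0 = rec X. b.b.(b.0)\{a} + (a.b.X + (a.X + a.0) + a.b.b.X) ⊢ --a--▸ p0, --a--▸ p1, --a--▸ p2, --a--▸ p3, --b--▸ p4
  p1 = 0 ⊢ ·
  p2 = b.(rec X. b.b.(b.0)\{a} + (a.b.X + (a.X + a.0) + a.b.b.X)) ⊢ --b--▸ p0
  p3 = b.b.(rec X. b.b.(b.0)\{a} + (a.b.X + (a.X + a.0) + a.b.b.X)) ⊢ --b--▸ p2
  p4 = b.(b.0)\{a} ⊢ --b--▸ p5
  p5 = (b.0)\{a} ⊢ --b--▸ p6
  p6 = 0\{a} ⊢ ·
Q's transition system — 7 states:
  q0 = rec X. b.a.(b.0)\{a} + (a.b.X + (a.X + a.0) + a.b.b.X) ⊢ --a--▸ q0, --a--▸ q1, --a--▸ q2, --a--▸ q3, --b--▸ q4
  q1 = 0 ⊢ ·
  q2 = b.(rec X. b.a.(b.0)\{a} + (a.b.X + (a.X + a.0) + a.b.b.X)) ⊢ --b--▸ q0
  q3 = b.b.(rec X. b.a.(b.0)\{a} + (a.b.X + (a.X + a.0) + a.b.b.X)) ⊢ --b--▸ q2
  q4 = a.(b.0)\{a} ⊢ --a--▸ q5
  q5 = (b.0)\{a} ⊢ --b--▸ q6
  q6 = 0\{a} ⊢ ·
Bisimilarity quotient blocks:
  B0 = {p0}
  B1 = {p1, p6, q1, q6}
  B2 = {p3}
  B3 = {p2}
  B4 = {p4}
  B5 = {p5, q5}
  B6 = {q0}
  B7 = {q2}
  B8 = {q4}
  B9 = {q3}
p0 ∈ B0, q0 ∈ B6 → different blocks

P ≁ Q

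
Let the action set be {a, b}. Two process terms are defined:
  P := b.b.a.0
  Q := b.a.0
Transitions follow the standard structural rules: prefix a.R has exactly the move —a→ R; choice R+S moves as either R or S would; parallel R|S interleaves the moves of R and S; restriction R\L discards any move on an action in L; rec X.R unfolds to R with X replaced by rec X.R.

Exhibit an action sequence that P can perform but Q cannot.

bb

Reachable graph of P (4 states):
  p0 = b.b.a.0 ⊢ -b-> p1
  p1 = b.a.0 ⊢ -b-> p2
  p2 = a.0 ⊢ -a-> p3
  p3 = 0 ⊢ stopped
Reachable graph of Q (3 states):
  q0 = b.a.0 ⊢ -b-> q1
  q1 = a.0 ⊢ -a-> q2
  q2 = 0 ⊢ stopped
Trace ⟨bb⟩ through P, begin at {p0}:
  step 1 (b): {p1}
  step 2 (b): {p2}
  — P admits the full trace.
Trace ⟨bb⟩ through Q, begin at {q0}:
  step 1 (b): {q1}
  step 2 (b): no successor for Q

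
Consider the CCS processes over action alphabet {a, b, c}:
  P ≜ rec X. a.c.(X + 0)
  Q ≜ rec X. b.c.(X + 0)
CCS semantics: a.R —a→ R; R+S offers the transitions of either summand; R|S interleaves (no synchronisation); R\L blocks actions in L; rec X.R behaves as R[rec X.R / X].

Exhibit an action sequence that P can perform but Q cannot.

P's transition system — 3 states:
  u0 = rec X. a.c.(X + 0) | -a-> u1
  u1 = c.((rec X. a.c.(X + 0)) + 0) | -c-> u2
  u2 = (rec X. a.c.(X + 0)) + 0 | -a-> u1
Q's transition system — 3 states:
  v0 = rec X. b.c.(X + 0) | -b-> v1
  v1 = c.((rec X. b.c.(X + 0)) + 0) | -c-> v2
  v2 = (rec X. b.c.(X + 0)) + 0 | -b-> v1
Executing a from P (initial set {u0}):
  [1] a ⇒ {u1}
  P completes σ.
Executing a from Q (initial set {v0}):
  [1] a ⇒ no successor for Q

a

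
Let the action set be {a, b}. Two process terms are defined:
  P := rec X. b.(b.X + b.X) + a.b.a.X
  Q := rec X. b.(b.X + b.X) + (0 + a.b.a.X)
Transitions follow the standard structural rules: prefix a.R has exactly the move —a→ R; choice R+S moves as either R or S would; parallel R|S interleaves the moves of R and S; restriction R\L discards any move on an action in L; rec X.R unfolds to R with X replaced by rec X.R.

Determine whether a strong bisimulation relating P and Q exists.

bisimilar

P's transition system — 4 states:
  m0 = rec X. b.(b.X + b.X) + a.b.a.X ⊢ =a=> m1, =b=> m2
  m1 = b.a.(rec X. b.(b.X + b.X) + a.b.a.X) ⊢ =b=> m3
  m2 = b.(rec X. b.(b.X + b.X) + a.b.a.X) + b.(rec X. b.(b.X + b.X) + a.b.a.X) ⊢ =b=> m0
  m3 = a.(rec X. b.(b.X + b.X) + a.b.a.X) ⊢ =a=> m0
Q's transition system — 4 states:
  n0 = rec X. b.(b.X + b.X) + (0 + a.b.a.X) ⊢ =a=> n1, =b=> n2
  n1 = b.a.(rec X. b.(b.X + b.X) + (0 + a.b.a.X)) ⊢ =b=> n3
  n2 = b.(rec X. b.(b.X + b.X) + (0 + a.b.a.X)) + b.(rec X. b.(b.X + b.X) + (0 + a.b.a.X)) ⊢ =b=> n0
  n3 = a.(rec X. b.(b.X + b.X) + (0 + a.b.a.X)) ⊢ =a=> n0
Coarsest stable partition (strong bisimilarity classes):
  B0 = {m0, n0}
  B1 = {m2, n2}
  B2 = {m1, n1}
  B3 = {m3, n3}
m0 ∈ B0, n0 ∈ B0 → same block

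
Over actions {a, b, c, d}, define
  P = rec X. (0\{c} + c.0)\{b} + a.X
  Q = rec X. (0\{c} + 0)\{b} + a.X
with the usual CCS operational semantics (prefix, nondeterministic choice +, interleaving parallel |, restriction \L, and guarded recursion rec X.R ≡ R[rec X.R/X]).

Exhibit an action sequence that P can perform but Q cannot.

c

P's transition system — 2 states:
  p0 = rec X. (0\{c} + c.0)\{b} + a.X → =a=> p0, =c=> p1
  p1 = 0\{b} → ∅
Q's transition system — 1 states:
  q0 = rec X. (0\{c} + 0)\{b} + a.X → =a=> q0
Trace ⟨c⟩ through P, begin at {p0}:
  after c @ step 1: {p1}
  — P admits the full trace.
Trace ⟨c⟩ through Q, begin at {q0}:
  after c @ step 1: ∅  — Q cannot continue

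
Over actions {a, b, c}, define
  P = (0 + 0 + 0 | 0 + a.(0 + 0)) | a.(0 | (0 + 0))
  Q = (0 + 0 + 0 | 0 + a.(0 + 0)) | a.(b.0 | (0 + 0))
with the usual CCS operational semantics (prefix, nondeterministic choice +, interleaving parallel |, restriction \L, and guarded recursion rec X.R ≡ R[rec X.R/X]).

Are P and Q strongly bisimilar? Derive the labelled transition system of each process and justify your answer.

P ≁ Q

LTS(P): 4 reachable states
  m0 = (0 + 0 + 0 | 0 + a.(0 + 0)) | a.(0 | (0 + 0)) | -a-> m1, -a-> m2
  m1 = (0 + 0 + 0 | 0 + a.(0 + 0)) | (0 | (0 + 0)) | -a-> m3
  m2 = (0 + 0) | a.(0 | (0 + 0)) | -a-> m3
  m3 = (0 + 0) | (0 | (0 + 0)) | ∅
LTS(Q): 6 reachable states
  n0 = (0 + 0 + 0 | 0 + a.(0 + 0)) | a.(b.0 | (0 + 0)) | -a-> n1, -a-> n2
  n1 = (0 + 0 + 0 | 0 + a.(0 + 0)) | (b.0 | (0 + 0)) | -a-> n3, -b-> n4
  n2 = (0 + 0) | a.(b.0 | (0 + 0)) | -a-> n3
  n3 = (0 + 0) | (b.0 | (0 + 0)) | -b-> n5
  n4 = (0 + 0 + 0 | 0 + a.(0 + 0)) | (0 | (0 + 0)) | -a-> n5
  n5 = (0 + 0) | (0 | (0 + 0)) | ∅
Bisimilarity quotient blocks:
  B0 = {m0}
  B1 = {m1, m2, n4}
  B2 = {m3, n5}
  B3 = {n0}
  B4 = {n2}
  B5 = {n3}
  B6 = {n1}
m0 ∈ B0, n0 ∈ B3 → different blocks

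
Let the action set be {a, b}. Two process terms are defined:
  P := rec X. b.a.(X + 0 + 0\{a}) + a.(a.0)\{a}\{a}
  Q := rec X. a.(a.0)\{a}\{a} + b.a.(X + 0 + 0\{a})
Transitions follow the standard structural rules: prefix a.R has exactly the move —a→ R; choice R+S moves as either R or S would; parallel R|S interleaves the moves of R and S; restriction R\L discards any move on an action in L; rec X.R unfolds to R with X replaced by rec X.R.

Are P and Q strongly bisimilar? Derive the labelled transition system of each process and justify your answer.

LTS(P): 4 reachable states
  m0 = rec X. b.a.(X + 0 + 0\{a}) + a.(a.0)\{a}\{a} ⊢ ··a··> m1, ··b··> m2
  m1 = (a.0)\{a}\{a} ⊢ (no moves)
  m2 = a.((rec X. b.a.(X + 0 + 0\{a}) + a.(a.0)\{a}\{a}) + 0 + 0\{a}) ⊢ ··a··> m3
  m3 = (rec X. b.a.(X + 0 + 0\{a}) + a.(a.0)\{a}\{a}) + 0 + 0\{a} ⊢ ··a··> m1, ··b··> m2
LTS(Q): 4 reachable states
  n0 = rec X. a.(a.0)\{a}\{a} + b.a.(X + 0 + 0\{a}) ⊢ ··a··> n1, ··b··> n2
  n1 = (a.0)\{a}\{a} ⊢ (no moves)
  n2 = a.((rec X. a.(a.0)\{a}\{a} + b.a.(X + 0 + 0\{a})) + 0 + 0\{a}) ⊢ ··a··> n3
  n3 = (rec X. a.(a.0)\{a}\{a} + b.a.(X + 0 + 0\{a})) + 0 + 0\{a} ⊢ ··a··> n1, ··b··> n2
Bisimilarity quotient blocks:
  B0 = {m0, m3, n0, n3}
  B1 = {m2, n2}
  B2 = {m1, n1}
m0 ∈ B0, n0 ∈ B0 → same block

bisimilar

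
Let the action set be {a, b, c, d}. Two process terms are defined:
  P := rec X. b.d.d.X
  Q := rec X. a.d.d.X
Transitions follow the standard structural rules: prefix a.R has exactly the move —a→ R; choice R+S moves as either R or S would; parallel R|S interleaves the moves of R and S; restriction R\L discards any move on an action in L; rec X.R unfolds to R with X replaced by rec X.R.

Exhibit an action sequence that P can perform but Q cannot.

Reachable graph of P (3 states):
  u0 = rec X. b.d.d.X → --b--▸ u1
  u1 = d.d.(rec X. b.d.d.X) → --d--▸ u2
  u2 = d.(rec X. b.d.d.X) → --d--▸ u0
Reachable graph of Q (3 states):
  v0 = rec X. a.d.d.X → --a--▸ v1
  v1 = d.d.(rec X. a.d.d.X) → --d--▸ v2
  v2 = d.(rec X. a.d.d.X) → --d--▸ v0
Executing b from P (initial set {u0}):
  [1] b ⇒ {u1}
  — P admits the full trace.
Executing b from Q (initial set {v0}):
  [1] b ⇒ ∅ (Q stuck)

b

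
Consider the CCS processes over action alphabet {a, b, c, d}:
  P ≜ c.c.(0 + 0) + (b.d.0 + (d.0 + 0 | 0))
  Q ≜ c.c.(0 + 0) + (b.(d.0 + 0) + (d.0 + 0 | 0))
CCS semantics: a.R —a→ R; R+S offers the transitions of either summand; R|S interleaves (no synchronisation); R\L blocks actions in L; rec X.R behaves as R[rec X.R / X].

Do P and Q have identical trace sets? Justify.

YES

LTS(P): 5 reachable states
  m0 = c.c.(0 + 0) + (b.d.0 + (d.0 + 0 | 0)) → -b-> m1, -c-> m2, -d-> m3
  m1 = d.0 → -d-> m3
  m2 = c.(0 + 0) → -c-> m4
  m3 = 0 → ∅
  m4 = 0 + 0 → ∅
LTS(Q): 5 reachable states
  n0 = c.c.(0 + 0) + (b.(d.0 + 0) + (d.0 + 0 | 0)) → -b-> n1, -c-> n2, -d-> n3
  n1 = d.0 + 0 → -d-> n3
  n2 = c.(0 + 0) → -c-> n4
  n3 = 0 → ∅
  n4 = 0 + 0 → ∅
Bisimilarity quotient blocks:
  B0 = {m0, n0}
  B1 = {m3, m4, n3, n4}
  B2 = {m1, n1}
  B3 = {m2, n2}
m0 ∈ B0, n0 ∈ B0 → same block
Bisimilar ⇒ trace-equivalent.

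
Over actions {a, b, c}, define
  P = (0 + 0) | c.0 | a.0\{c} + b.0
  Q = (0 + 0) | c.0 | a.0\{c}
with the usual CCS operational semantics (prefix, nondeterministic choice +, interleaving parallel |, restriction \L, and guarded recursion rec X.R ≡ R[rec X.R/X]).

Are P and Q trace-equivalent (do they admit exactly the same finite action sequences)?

trace-distinct — witness ⟨b⟩

LTS(P): 5 reachable states
  u0 = (0 + 0) | c.0 | a.0\{c} + b.0 has moves —a→ u1, —b→ u2, —c→ u3
  u1 = (0 + 0) | c.0 | 0\{c} has moves —c→ u4
  u2 = 0 has moves (no moves)
  u3 = (0 + 0) | 0 | a.0\{c} has moves —a→ u4
  u4 = (0 + 0) | 0 | 0\{c} has moves (no moves)
LTS(Q): 4 reachable states
  v0 = (0 + 0) | c.0 | a.0\{c} has moves —a→ v1, —c→ v2
  v1 = (0 + 0) | c.0 | 0\{c} has moves —c→ v3
  v2 = (0 + 0) | 0 | a.0\{c} has moves —a→ v3
  v3 = (0 + 0) | 0 | 0\{c} has moves (no moves)
Executing b from P (initial set {u0}):
  step 1 (b): {u2}
  P completes σ.
Executing b from Q (initial set {v0}):
  step 1 (b): ∅  — Q cannot continue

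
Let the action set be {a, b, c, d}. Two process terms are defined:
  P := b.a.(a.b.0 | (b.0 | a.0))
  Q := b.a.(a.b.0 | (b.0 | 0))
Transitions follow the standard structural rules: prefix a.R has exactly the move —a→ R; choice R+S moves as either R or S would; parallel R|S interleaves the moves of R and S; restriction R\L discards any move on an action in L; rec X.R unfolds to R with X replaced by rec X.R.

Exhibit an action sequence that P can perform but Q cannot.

LTS(P): 14 reachable states
  u0 = b.a.(a.b.0 | (b.0 | a.0)) :: ··b··> u1
  u1 = a.(a.b.0 | (b.0 | a.0)) :: ··a··> u2
  u2 = a.b.0 | (b.0 | a.0) :: ··a··> u3, ··a··> u4, ··b··> u5
  u3 = a.b.0 | (b.0 | 0) :: ··a··> u6, ··b··> u7
  u4 = b.0 | (b.0 | a.0) :: ··a··> u6, ··b··> u8, ··b··> u9
  u5 = a.b.0 | (0 | a.0) :: ··a··> u7, ··a··> u9
  u6 = b.0 | (b.0 | 0) :: ··b··> u10, ··b··> u11
  u7 = a.b.0 | (0 | 0) :: ··a··> u11
  u8 = 0 | (b.0 | a.0) :: ··a··> u10, ··b··> u12
  u9 = b.0 | (0 | a.0) :: ··a··> u11, ··b··> u12
  u10 = 0 | (b.0 | 0) :: ··b··> u13
  u11 = b.0 | (0 | 0) :: ··b··> u13
  u12 = 0 | (0 | a.0) :: ··a··> u13
  u13 = 0 | (0 | 0) :: stopped
LTS(Q): 8 reachable states
  v0 = b.a.(a.b.0 | (b.0 | 0)) :: ··b··> v1
  v1 = a.(a.b.0 | (b.0 | 0)) :: ··a··> v2
  v2 = a.b.0 | (b.0 | 0) :: ··a··> v3, ··b··> v4
  v3 = b.0 | (b.0 | 0) :: ··b··> v5, ··b··> v6
  v4 = a.b.0 | (0 | 0) :: ··a··> v6
  v5 = 0 | (b.0 | 0) :: ··b··> v7
  v6 = b.0 | (0 | 0) :: ··b··> v7
  v7 = 0 | (0 | 0) :: stopped
Trace ⟨baaa⟩ through P, begin at {u0}:
  [1] b ⇒ {u1}
  [2] a ⇒ {u2}
  [3] a ⇒ {u3, u4}
  [4] a ⇒ {u6}
  P completes σ.
Trace ⟨baaa⟩ through Q, begin at {v0}:
  [1] b ⇒ {v1}
  [2] a ⇒ {v2}
  [3] a ⇒ {v3}
  [4] a ⇒ ∅ (Q stuck)

baaa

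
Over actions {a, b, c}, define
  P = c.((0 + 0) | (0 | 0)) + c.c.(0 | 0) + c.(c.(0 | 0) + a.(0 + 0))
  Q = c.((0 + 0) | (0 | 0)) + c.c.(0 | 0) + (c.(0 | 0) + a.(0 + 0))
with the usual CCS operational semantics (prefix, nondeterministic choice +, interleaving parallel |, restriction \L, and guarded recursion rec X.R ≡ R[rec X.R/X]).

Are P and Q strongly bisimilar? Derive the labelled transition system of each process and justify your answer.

Reachable graph of P (6 states):
  m0 = c.((0 + 0) | (0 | 0)) + c.c.(0 | 0) + c.(c.(0 | 0) + a.(0 + 0)) ⊢ -c-> m1, -c-> m2, -c-> m3
  m1 = (0 + 0) | (0 | 0) ⊢ stopped
  m2 = c.(0 | 0) ⊢ -c-> m4
  m3 = c.(0 | 0) + a.(0 + 0) ⊢ -a-> m5, -c-> m4
  m4 = 0 | 0 ⊢ stopped
  m5 = 0 + 0 ⊢ stopped
Reachable graph of Q (5 states):
  n0 = c.((0 + 0) | (0 | 0)) + c.c.(0 | 0) + (c.(0 | 0) + a.(0 + 0)) ⊢ -a-> n1, -c-> n2, -c-> n3, -c-> n4
  n1 = 0 + 0 ⊢ stopped
  n2 = (0 + 0) | (0 | 0) ⊢ stopped
  n3 = 0 | 0 ⊢ stopped
  n4 = c.(0 | 0) ⊢ -c-> n3
Partition-refinement fixed point:
  B0 = {m0}
  B1 = {m1, m4, m5, n1, n2, n3}
  B2 = {m3}
  B3 = {m2, n4}
  B4 = {n0}
m0 ∈ B0, n0 ∈ B4 → different blocks

NO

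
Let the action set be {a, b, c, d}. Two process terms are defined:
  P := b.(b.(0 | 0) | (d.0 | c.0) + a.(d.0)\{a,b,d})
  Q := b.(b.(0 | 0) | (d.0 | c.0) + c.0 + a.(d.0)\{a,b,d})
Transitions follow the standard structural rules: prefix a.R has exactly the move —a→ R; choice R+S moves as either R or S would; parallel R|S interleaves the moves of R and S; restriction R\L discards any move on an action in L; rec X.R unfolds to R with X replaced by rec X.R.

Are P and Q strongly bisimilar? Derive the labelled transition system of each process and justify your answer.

Reachable graph of P (10 states):
  u0 = b.(b.(0 | 0) | (d.0 | c.0) + a.(d.0)\{a,b,d}) has moves ··b··> u1
  u1 = b.(0 | 0) | (d.0 | c.0) + a.(d.0)\{a,b,d} has moves ··a··> u2, ··b··> u3, ··c··> u4, ··d··> u5
  u2 = (d.0)\{a,b,d} has moves deadlocked
  u3 = 0 | 0 | (d.0 | c.0) has moves ··c··> u6, ··d··> u7
  u4 = b.(0 | 0) | (d.0 | 0) has moves ··b··> u6, ··d··> u8
  u5 = b.(0 | 0) | (0 | c.0) has moves ··b··> u7, ··c··> u8
  u6 = 0 | 0 | (d.0 | 0) has moves ··d··> u9
  u7 = 0 | 0 | (0 | c.0) has moves ··c··> u9
  u8 = b.(0 | 0) | (0 | 0) has moves ··b··> u9
  u9 = 0 | 0 | (0 | 0) has moves deadlocked
Reachable graph of Q (11 states):
  v0 = b.(b.(0 | 0) | (d.0 | c.0) + c.0 + a.(d.0)\{a,b,d}) has moves ··b··> v1
  v1 = b.(0 | 0) | (d.0 | c.0) + c.0 + a.(d.0)\{a,b,d} has moves ··a··> v2, ··b··> v3, ··c··> v4, ··c··> v5, ··d··> v6
  v2 = (d.0)\{a,b,d} has moves deadlocked
  v3 = 0 | 0 | (d.0 | c.0) has moves ··c··> v7, ··d··> v8
  v4 = 0 has moves deadlocked
  v5 = b.(0 | 0) | (d.0 | 0) has moves ··b··> v7, ··d··> v9
  v6 = b.(0 | 0) | (0 | c.0) has moves ··b··> v8, ··c··> v9
  v7 = 0 | 0 | (d.0 | 0) has moves ··d··> v10
  v8 = 0 | 0 | (0 | c.0) has moves ··c··> v10
  v9 = b.(0 | 0) | (0 | 0) has moves ··b··> v10
  v10 = 0 | 0 | (0 | 0) has moves deadlocked
Partition-refinement fixed point:
  B0 = {u0}
  B1 = {u1}
  B2 = {u4, v5}
  B3 = {u6, v7}
  B4 = {u2, u9, v10, v2, v4}
  B5 = {u8, v9}
  B6 = {u5, v6}
  B7 = {u7, v8}
  B8 = {u3, v3}
  B9 = {v0}
  B10 = {v1}
u0 ∈ B0, v0 ∈ B9 → different blocks

not bisimilar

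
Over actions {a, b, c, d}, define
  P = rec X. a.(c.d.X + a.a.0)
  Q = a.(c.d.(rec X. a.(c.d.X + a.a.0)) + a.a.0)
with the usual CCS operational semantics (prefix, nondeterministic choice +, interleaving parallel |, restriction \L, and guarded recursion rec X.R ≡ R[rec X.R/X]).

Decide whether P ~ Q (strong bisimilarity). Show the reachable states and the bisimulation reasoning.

P's transition system — 5 states:
  m0 = rec X. a.(c.d.X + a.a.0) has moves ··a··> m1
  m1 = c.d.(rec X. a.(c.d.X + a.a.0)) + a.a.0 has moves ··a··> m2, ··c··> m3
  m2 = a.0 has moves ··a··> m4
  m3 = d.(rec X. a.(c.d.X + a.a.0)) has moves ··d··> m0
  m4 = 0 has moves (no moves)
Q's transition system — 6 states:
  n0 = a.(c.d.(rec X. a.(c.d.X + a.a.0)) + a.a.0) has moves ··a··> n1
  n1 = c.d.(rec X. a.(c.d.X + a.a.0)) + a.a.0 has moves ··a··> n2, ··c··> n3
  n2 = a.0 has moves ··a··> n4
  n3 = d.(rec X. a.(c.d.X + a.a.0)) has moves ··d··> n5
  n4 = 0 has moves (no moves)
  n5 = rec X. a.(c.d.X + a.a.0) has moves ··a··> n1
Partition-refinement fixed point:
  B0 = {m0, n0, n5}
  B1 = {m1, n1}
  B2 = {m3, n3}
  B3 = {m2, n2}
  B4 = {m4, n4}
m0 ∈ B0, n0 ∈ B0 → same block

bisimilar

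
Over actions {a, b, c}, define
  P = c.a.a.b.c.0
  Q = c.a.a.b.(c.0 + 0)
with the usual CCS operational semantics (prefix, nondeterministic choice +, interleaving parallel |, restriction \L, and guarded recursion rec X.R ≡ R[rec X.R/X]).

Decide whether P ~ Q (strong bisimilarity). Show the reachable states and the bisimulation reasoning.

Reachable graph of P (6 states):
  s0 = c.a.a.b.c.0 has moves —c→ s1
  s1 = a.a.b.c.0 has moves —a→ s2
  s2 = a.b.c.0 has moves —a→ s3
  s3 = b.c.0 has moves —b→ s4
  s4 = c.0 has moves —c→ s5
  s5 = 0 has moves ∅
Reachable graph of Q (6 states):
  t0 = c.a.a.b.(c.0 + 0) has moves —c→ t1
  t1 = a.a.b.(c.0 + 0) has moves —a→ t2
  t2 = a.b.(c.0 + 0) has moves —a→ t3
  t3 = b.(c.0 + 0) has moves —b→ t4
  t4 = c.0 + 0 has moves —c→ t5
  t5 = 0 has moves ∅
Coarsest stable partition (strong bisimilarity classes):
  B0 = {s0, t0}
  B1 = {s1, t1}
  B2 = {s2, t2}
  B3 = {s3, t3}
  B4 = {s4, t4}
  B5 = {s5, t5}
s0 ∈ B0, t0 ∈ B0 → same block

YES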